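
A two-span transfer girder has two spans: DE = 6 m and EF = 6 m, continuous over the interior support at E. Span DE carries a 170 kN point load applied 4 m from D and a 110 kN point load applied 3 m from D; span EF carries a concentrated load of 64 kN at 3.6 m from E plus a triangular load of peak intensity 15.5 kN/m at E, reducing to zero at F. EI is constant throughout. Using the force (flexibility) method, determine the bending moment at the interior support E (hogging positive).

M_E = 207.2 kN·m

Insert a hinge at E; M_E is the redundant, and each span becomes simply supported.
Discontinuity in slope at E on the released structure — sum the simple-span end rotations:
  span DE: point load 170 at a = 4: Pab(L + a)/(6LEI) = 377.8/EI
  span DE: point load 110 at a = 3: Pab(L + a)/(6LEI) = 247.5/EI
  span EF: point load 64 at a = 3.6: Pab(L + b)/(6LEI) = 129/EI
  span EF: triangular load, peak 15.5: w₀L³/(45EI) = 74.4/EI
  relative rotation θ_0 = (625.3 + 203.4)/EI = 828.7/EI
A unit hogging moment at E produces rotation L₁/(3EI) + L₂/(3EI) = 4/EI.
Slope continuity at E: θ_0 = M_E·4/EI, so M_E = 828.7/4 = 207.2 kN·m (hogging).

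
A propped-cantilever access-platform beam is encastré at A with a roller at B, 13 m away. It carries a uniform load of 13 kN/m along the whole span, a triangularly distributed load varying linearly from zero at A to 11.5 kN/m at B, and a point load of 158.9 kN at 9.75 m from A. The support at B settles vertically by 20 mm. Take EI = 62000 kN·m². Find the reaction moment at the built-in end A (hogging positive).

Take the reaction at B as the redundant and release it; the primary structure is a cantilever fixed at A.
Free-end deflection of the primary structure under the applied loading (downward +):
  UDL 13: wL⁴/(8EI) = 46412/EI
  triangular load, peak 11.5 at the free end: 11w₀L⁴/(120EI) = 30108/EI
  point load 158.9 at a = 9.75: Pa²(3L − a)/(6EI) = 73639/EI
  δ_0 = 150159/EI
Tip deflection under a unit load at B: L³/(3EI) = 732.3/EI.
With EI = 62000 kN·m²: δ_0 = 2.4219 m and δ_{BB} = 0.011812 m/kN.
Compatibility — the beam at B must follow the support down by 0.02 m: δ_0 − R_B·δ_{BB} = 0.02, so R_B = (2.4219 − 0.02)/0.011812 = 203.3 kN.
Moment equilibrium about A: M_A = Σ(load moments about A) − R_B·L = 3296 − 203.3×13 = 652.1 kN·m.

M_A = 652.1 kN·m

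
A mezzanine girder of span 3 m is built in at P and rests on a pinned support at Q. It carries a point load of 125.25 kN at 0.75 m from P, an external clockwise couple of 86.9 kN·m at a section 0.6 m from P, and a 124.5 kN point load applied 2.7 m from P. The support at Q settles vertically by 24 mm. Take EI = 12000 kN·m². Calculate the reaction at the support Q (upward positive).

Remove the prop at Q; the released (primary) structure is a cantilever built in at P.
Downward deflection at the released point Q due to the loads:
  point load 125.25 at a = 0.75: Pa²(3L − a)/(6EI) = 96.87/EI
  clockwise couple 86.9 at a = 0.6: M₀a(2L − a)/(2EI) = 140.8/EI
  point load 124.5 at a = 2.7: Pa²(3L − a)/(6EI) = 953/EI
  δ_0 = 1191/EI
Flexibility coefficient — unit upward force at Q: δ_{QQ} = L³/(3EI) = 9/EI.
With EI = 12000 kN·m²: δ_0 = 0.09922 m and δ_{QQ} = 0.00075 m/kN.
Compatibility — the beam at Q must follow the support down by 0.024 m: δ_0 − R_Q·δ_{QQ} = 0.024, so R_Q = (0.09922 − 0.024)/0.00075 = 100.3 kN.

R_Q = 100.3 kN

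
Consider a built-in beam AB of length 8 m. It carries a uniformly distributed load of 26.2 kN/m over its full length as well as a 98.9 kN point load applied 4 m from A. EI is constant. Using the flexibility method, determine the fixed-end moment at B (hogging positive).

Take the two fixed-end moments M_A, M_B as redundants; the released structure is the simple span AB.
Simple-span end rotations at A and B under the given loads:
  at A: UDL 26.2: wL³/(24EI) = 558.9/EI
  at B: UDL 26.2: wL³/(24EI) = 558.9/EI
  at A: point load 98.9 at a = 4: Pab(L + b)/(6LEI) = 395.6/EI
  at B: point load 98.9 at a = 4: Pab(L + a)/(6LEI) = 395.6/EI
  θ_A0 = 954.5/EI,  θ_B0 = 954.5/EI
Flexibility coefficients: a unit moment at one end gives L/(3EI) there and L/(6EI) at the far end, so f₁₁ = f₂₂ = 2.667/EI and f₁₂ = f₂₁ = 1.333/EI.
Compatibility — zero rotation at each built-in end:
  2.667 M_A + 1.333 M_B = 954.5
  1.333 M_A + 2.667 M_B = 954.5
Solving the pair gives M_A = 238.6 kN·m and M_B = 238.6 kN·m (hogging).

M_B = 238.6 kN·m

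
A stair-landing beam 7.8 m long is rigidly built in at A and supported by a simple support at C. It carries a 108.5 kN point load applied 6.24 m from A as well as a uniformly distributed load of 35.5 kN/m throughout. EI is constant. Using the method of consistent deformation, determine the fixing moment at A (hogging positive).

M_A = 351.2 kN·m

Release the roller at C. Primary structure: cantilever fixed at A.
Free-end deflection of the primary structure under the applied loading (downward +):
  point load 108.5 at a = 6.24: Pa²(3L − a)/(6EI) = 12083/EI
  UDL 35.5: wL⁴/(8EI) = 16425/EI
  δ_0 = 28508/EI
Flexibility coefficient — unit upward force at C: δ_{CC} = L³/(3EI) = 158.2/EI.
The prop prevents deflection at C: R_C = δ_0/δ_{CC} = 28508/158.2 = 180.2 kN.
Moment equilibrium about A: M_A = Σ(load moments about A) − R_C·L = 1757 − 180.2×7.8 = 351.2 kN·m.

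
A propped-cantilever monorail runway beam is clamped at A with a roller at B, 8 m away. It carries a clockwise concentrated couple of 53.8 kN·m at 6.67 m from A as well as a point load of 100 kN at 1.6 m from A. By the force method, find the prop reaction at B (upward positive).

R_B = 15.41 kN

Take the reaction at B as the redundant and release it; the primary structure is a cantilever fixed at A.
Downward deflection at the released point B due to the loads:
  clockwise couple 53.8 at a = 6.67: M₀a(2L − a)/(2EI) = 1674/EI
  point load 100 at a = 1.6: Pa²(3L − a)/(6EI) = 955.7/EI
  δ_0 = 2630/EI
Tip deflection under a unit load at B: L³/(3EI) = 170.7/EI.
Compatibility at B: δ_0 − R_B·δ_{BB} = 0, so R_B = 2630/170.7 = 15.41 kN.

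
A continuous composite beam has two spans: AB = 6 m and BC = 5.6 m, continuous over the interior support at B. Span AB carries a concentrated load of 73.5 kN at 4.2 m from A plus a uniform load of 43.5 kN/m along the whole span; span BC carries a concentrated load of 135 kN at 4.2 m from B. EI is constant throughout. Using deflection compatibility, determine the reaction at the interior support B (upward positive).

R_B = 279.5 kN

Insert a hinge at B; M_B is the redundant, and each span becomes simply supported.
Rotations at B on the released spans (each span's end-slope, ×1/EI):
  span AB: point load 73.5 at a = 4.2: Pab(L + a)/(6LEI) = 157.4/EI
  span AB: UDL 43.5: wL³/(24EI) = 391.5/EI
  span BC: point load 135 at a = 4.2: Pab(L + b)/(6LEI) = 165.4/EI
  relative rotation θ_0 = (548.9 + 165.4)/EI = 714.3/EI
A unit hogging moment at B produces rotation L₁/(3EI) + L₂/(3EI) = 3.867/EI.
Slope continuity at B: θ_0 = M_B·3.867/EI, so M_B = 714.3/3.867 = 184.7 kN·m (hogging).
Span AB, ΣM about A with M_B applied at B: R_B^{AB}·6 = 1092 + 184.7, so R_B^{AB} = 212.7 kN and R_A = 334.5 − 212.7 = 121.8 kN.
Span BC, ΣM about C: R_B^{BC}·5.6 = 189 + 184.7, so R_B^{BC} = 66.74 kN and R_C = 135 − 66.74 = 68.26 kN.
R_B = 212.7 + 66.74 = 279.5 kN.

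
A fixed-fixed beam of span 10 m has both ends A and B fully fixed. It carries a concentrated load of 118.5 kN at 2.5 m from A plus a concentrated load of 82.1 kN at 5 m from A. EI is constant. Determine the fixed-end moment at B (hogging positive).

Release both end moments; the primary structure is a simply-supported span AB with redundants M_A and M_B.
Simple-span end rotations at A and B under the given loads:
  at A: point load 118.5 at a = 2.5: Pab(L + b)/(6LEI) = 648/EI
  at B: point load 118.5 at a = 2.5: Pab(L + a)/(6LEI) = 462.9/EI
  at A: point load 82.1 at a = 5: Pab(L + b)/(6LEI) = 513.1/EI
  at B: point load 82.1 at a = 5: Pab(L + a)/(6LEI) = 513.1/EI
  θ_A0 = 1161/EI,  θ_B0 = 976/EI
Flexibility coefficients: a unit moment at one end gives L/(3EI) there and L/(6EI) at the far end, so f₁₁ = f₂₂ = 3.333/EI and f₁₂ = f₂₁ = 1.667/EI.
Compatibility — zero rotation at each built-in end:
  3.333 M_A + 1.667 M_B = 1161
  1.667 M_A + 3.333 M_B = 976
Solving the pair gives M_A = 269.3 kN·m and M_B = 158.2 kN·m (hogging).

M_B = 158.2 kN·m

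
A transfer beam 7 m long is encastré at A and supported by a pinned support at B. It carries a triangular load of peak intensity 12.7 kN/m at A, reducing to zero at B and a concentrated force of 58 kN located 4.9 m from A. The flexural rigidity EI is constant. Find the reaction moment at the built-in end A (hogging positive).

M_A = 96.91 kN·m

Remove the prop at B; the released (primary) structure is a cantilever built in at A.
Downward deflection at the released point B due to the loads:
  triangular load, peak 12.7 at the fixed end: w₀L⁴/(30EI) = 1016/EI
  point load 58 at a = 4.9: Pa²(3L − a)/(6EI) = 3737/EI
  δ_0 = 4753/EI
Tip deflection under a unit load at B: L³/(3EI) = 114.3/EI.
Compatibility at B: δ_0 − R_B·δ_{BB} = 0, so R_B = 4753/114.3 = 41.57 kN.
Moment equilibrium about A: M_A = Σ(load moments about A) − R_B·L = 387.9 − 41.57×7 = 96.91 kN·m.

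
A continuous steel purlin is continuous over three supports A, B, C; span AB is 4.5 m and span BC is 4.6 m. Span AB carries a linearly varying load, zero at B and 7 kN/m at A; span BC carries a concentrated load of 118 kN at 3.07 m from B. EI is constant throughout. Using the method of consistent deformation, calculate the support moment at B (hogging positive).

M_B = 44.67 kN·m

Take M_B as the redundant. Released structure: two simple spans AB and BC with a hinge at B.
End slopes at the hinge B, treating each span as simply supported:
  span AB: triangular load, peak 7: 7w₀L³/(360EI) = 12.4/EI
  span BC: point load 118 at a = 3.07: Pab(L + b)/(6LEI) = 123.1/EI
  relative rotation θ_0 = (12.4 + 123.1)/EI = 135.5/EI
A unit hogging moment at B produces rotation L₁/(3EI) + L₂/(3EI) = 3.033/EI.
Compatibility: M_B·(L₁+L₂)/(3EI) = θ_0, giving M_B = 44.67 kN·m (hogging).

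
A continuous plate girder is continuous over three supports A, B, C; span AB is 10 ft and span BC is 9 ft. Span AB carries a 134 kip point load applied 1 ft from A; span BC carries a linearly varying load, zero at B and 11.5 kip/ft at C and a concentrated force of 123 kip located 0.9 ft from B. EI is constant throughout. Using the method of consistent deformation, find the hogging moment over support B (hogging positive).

Take M_B as the redundant. Released structure: two simple spans AB and BC with a hinge at B.
Rotations at B on the released spans (each span's end-slope, ×1/EI):
  span AB: point load 134 at a = 1: Pab(L + a)/(6LEI) = 221.1/EI
  span BC: triangular load, peak 11.5: 7w₀L³/(360EI) = 163/EI
  span BC: point load 123 at a = 0.9: Pab(L + b)/(6LEI) = 283.9/EI
  relative rotation θ_0 = (221.1 + 447)/EI = 668.1/EI
A unit hogging moment at B produces rotation L₁/(3EI) + L₂/(3EI) = 6.333/EI.
Slope continuity at B: θ_0 = M_B·6.333/EI, so M_B = 668.1/6.333 = 105.5 kip·ft (hogging).

M_B = 105.5 kip·ft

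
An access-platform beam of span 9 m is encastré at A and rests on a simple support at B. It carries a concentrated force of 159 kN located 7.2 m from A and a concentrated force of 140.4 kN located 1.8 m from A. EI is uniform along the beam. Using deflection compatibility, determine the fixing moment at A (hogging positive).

Choose R_B as the redundant. The primary structure is the cantilever fixed at A.
Free-end deflection of the primary structure under the applied loading (downward +):
  point load 159 at a = 7.2: Pa²(3L − a)/(6EI) = 27200/EI
  point load 140.4 at a = 1.8: Pa²(3L − a)/(6EI) = 1911/EI
  δ_0 = 29111/EI
Flexibility coefficient — unit upward force at B: δ_{BB} = L³/(3EI) = 243/EI.
Compatibility at B: δ_0 − R_B·δ_{BB} = 0, so R_B = 29111/243 = 119.8 kN.
Moment equilibrium about A: M_A = Σ(load moments about A) − R_B·L = 1398 − 119.8×9 = 319.3 kN·m.

M_A = 319.3 kN·m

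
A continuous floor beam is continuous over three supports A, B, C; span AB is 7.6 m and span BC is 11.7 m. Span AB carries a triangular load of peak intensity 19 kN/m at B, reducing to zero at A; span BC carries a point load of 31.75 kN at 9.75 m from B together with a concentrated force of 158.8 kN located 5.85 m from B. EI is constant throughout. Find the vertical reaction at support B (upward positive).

R_B = 188.9 kN

Take M_B as the redundant. Released structure: two simple spans AB and BC with a hinge at B.
End slopes at the hinge B, treating each span as simply supported:
  span AB: triangular load, peak 19: w₀L³/(45EI) = 185.3/EI
  span BC: point load 31.75 at a = 9.75: Pab(L + b)/(6LEI) = 117.4/EI
  span BC: point load 158.8 at a = 5.85: Pab(L + b)/(6LEI) = 1359/EI
  relative rotation θ_0 = (185.3 + 1476)/EI = 1661/EI
A unit hogging moment at B produces rotation L₁/(3EI) + L₂/(3EI) = 6.433/EI.
Slope continuity at B: θ_0 = M_B·6.433/EI, so M_B = 1661/6.433 = 258.2 kN·m (hogging).
Span AB, ΣM about A with M_B applied at B: R_B^{AB}·7.6 = 365.8 + 258.2, so R_B^{AB} = 82.11 kN and R_A = 72.2 − 82.11 = -9.912 kN.
Span BC, ΣM about C: R_B^{BC}·11.7 = 990.9 + 258.2, so R_B^{BC} = 106.8 kN and R_C = 190.6 − 106.8 = 83.79 kN.
R_B = 82.11 + 106.8 = 188.9 kN.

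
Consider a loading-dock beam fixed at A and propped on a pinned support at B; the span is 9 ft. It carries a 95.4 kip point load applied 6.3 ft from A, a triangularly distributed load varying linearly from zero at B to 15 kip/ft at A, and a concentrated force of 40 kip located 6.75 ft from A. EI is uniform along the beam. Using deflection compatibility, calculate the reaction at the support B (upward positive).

Remove the prop at B; the released (primary) structure is a cantilever built in at A.
Primary-structure tip deflection at B by superposition:
  point load 95.4 at a = 6.3: Pa²(3L − a)/(6EI) = 13063/EI
  triangular load, peak 15 at the fixed end: w₀L⁴/(30EI) = 3280/EI
  point load 40 at a = 6.75: Pa²(3L − a)/(6EI) = 6151/EI
  δ_0 = 22495/EI
Tip deflection under a unit load at B: L³/(3EI) = 243/EI.
The prop prevents deflection at B: R_B = δ_0/δ_{BB} = 22495/243 = 92.57 kip.

R_B = 92.57 kip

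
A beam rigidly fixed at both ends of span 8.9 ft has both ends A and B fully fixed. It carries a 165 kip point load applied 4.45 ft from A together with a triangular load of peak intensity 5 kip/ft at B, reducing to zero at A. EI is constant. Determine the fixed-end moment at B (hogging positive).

Take the two fixed-end moments M_A, M_B as redundants; the released structure is the simple span AB.
On the primary (simply-supported) span, the end slopes from the loading are:
  at A: point load 165 at a = 4.45: Pab(L + b)/(6LEI) = 816.9/EI
  at B: point load 165 at a = 4.45: Pab(L + a)/(6LEI) = 816.9/EI
  at A: triangular load, peak 5: 7w₀L³/(360EI) = 68.54/EI
  at B: triangular load, peak 5: w₀L³/(45EI) = 78.33/EI
  θ_A0 = 885.4/EI,  θ_B0 = 895.2/EI
Flexibility coefficients: a unit moment at one end gives L/(3EI) there and L/(6EI) at the far end, so f₁₁ = f₂₂ = 2.967/EI and f₁₂ = f₂₁ = 1.483/EI.
Compatibility — zero rotation at each built-in end:
  2.967 M_A + 1.483 M_B = 885.4
  1.483 M_A + 2.967 M_B = 895.2
Solving the pair gives M_A = 196.8 kip·ft and M_B = 203.4 kip·ft (hogging).

M_B = 203.4 kip·ft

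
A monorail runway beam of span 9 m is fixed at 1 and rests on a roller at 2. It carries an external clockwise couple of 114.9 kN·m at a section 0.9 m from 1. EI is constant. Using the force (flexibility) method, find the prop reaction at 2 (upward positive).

R_2 = 3.639 kN

Take the reaction at 2 as the redundant and release it; the primary structure is a cantilever fixed at 1.
Deflection at 2 on the released cantilever, summing each load's contribution:
  clockwise couple 114.9 at a = 0.9: M₀a(2L − a)/(2EI) = 884.2/EI
Flexibility coefficient — unit upward force at 2: δ_{22} = L³/(3EI) = 243/EI.
Compatibility at 2: δ_0 − R_2·δ_{22} = 0, so R_2 = 884.2/243 = 3.639 kN.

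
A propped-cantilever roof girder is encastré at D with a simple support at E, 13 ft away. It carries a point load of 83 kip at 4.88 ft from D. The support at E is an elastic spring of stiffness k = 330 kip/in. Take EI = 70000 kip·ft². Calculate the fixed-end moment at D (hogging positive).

Release the roller at E. Primary structure: cantilever fixed at D.
Primary-structure tip deflection at E by superposition:
  point load 83 at a = 4.88: Pa²(3L − a)/(6EI) = 11240/EI
Tip deflection under a unit load at E: L³/(3EI) = 732.3/EI.
With EI = 70000 kip·ft²: δ_0 = 0.16057 ft and δ_{EE} = 0.010462 ft/kip.
Compatibility — the spring shortens by R_E/k under the reaction it provides: δ_0 − R_E·δ_{EE} = R_E/k. With 1/k = 1/(330×12) ft/kip = 0.000253 ft/kip, R_E = δ_0 / (δ_{EE} + 1/k) = 0.16057 / (0.010462 + 0.000253) = 14.99 kip.
Moment equilibrium about D: M_D = Σ(load moments about D) − R_E·L = 405 − 14.99×13 = 210.2 kip·ft.

M_D = 210.2 kip·ft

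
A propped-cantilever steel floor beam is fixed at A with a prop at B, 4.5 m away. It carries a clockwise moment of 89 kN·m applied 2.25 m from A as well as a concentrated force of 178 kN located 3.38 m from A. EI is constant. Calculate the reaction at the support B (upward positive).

Take the reaction at B as the redundant and release it; the primary structure is a cantilever fixed at A.
Primary-structure tip deflection at B by superposition:
  clockwise couple 89 at a = 2.25: M₀a(2L − a)/(2EI) = 675.8/EI
  point load 178 at a = 3.38: Pa²(3L − a)/(6EI) = 3430/EI
  δ_0 = 4106/EI
Tip deflection under a unit load at B: L³/(3EI) = 30.38/EI.
Compatibility at B: δ_0 − R_B·δ_{BB} = 0, so R_B = 4106/30.38 = 135.2 kN.

R_B = 135.2 kN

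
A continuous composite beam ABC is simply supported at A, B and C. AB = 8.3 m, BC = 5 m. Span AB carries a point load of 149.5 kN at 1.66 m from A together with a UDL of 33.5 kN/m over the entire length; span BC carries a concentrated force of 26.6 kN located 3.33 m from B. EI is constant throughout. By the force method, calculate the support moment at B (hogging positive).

M_B = 261.8 kN·m

Insert a hinge at B; M_B is the redundant, and each span becomes simply supported.
Discontinuity in slope at B on the released structure — sum the simple-span end rotations:
  span AB: point load 149.5 at a = 1.66: Pab(L + a)/(6LEI) = 329.6/EI
  span AB: UDL 33.5: wL³/(24EI) = 798.1/EI
  span BC: point load 26.6 at a = 3.33: Pab(L + b)/(6LEI) = 32.89/EI
  relative rotation θ_0 = (1128 + 32.89)/EI = 1161/EI
A unit hogging moment at B produces rotation L₁/(3EI) + L₂/(3EI) = 4.433/EI.
Compatibility: M_B·(L₁+L₂)/(3EI) = θ_0, giving M_B = 261.8 kN·m (hogging).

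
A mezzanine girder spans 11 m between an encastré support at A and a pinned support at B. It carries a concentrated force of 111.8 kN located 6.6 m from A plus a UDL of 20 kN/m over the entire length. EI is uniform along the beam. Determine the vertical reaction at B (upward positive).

R_B = 130.8 kN

Release the roller at B. Primary structure: cantilever fixed at A.
Deflection at B on the released cantilever, summing each load's contribution:
  point load 111.8 at a = 6.6: Pa²(3L − a)/(6EI) = 21428/EI
  UDL 20: wL⁴/(8EI) = 36602/EI
  δ_0 = 58031/EI
Flexibility coefficient — unit upward force at B: δ_{BB} = L³/(3EI) = 443.7/EI.
The prop prevents deflection at B: R_B = δ_0/δ_{BB} = 58031/443.7 = 130.8 kN.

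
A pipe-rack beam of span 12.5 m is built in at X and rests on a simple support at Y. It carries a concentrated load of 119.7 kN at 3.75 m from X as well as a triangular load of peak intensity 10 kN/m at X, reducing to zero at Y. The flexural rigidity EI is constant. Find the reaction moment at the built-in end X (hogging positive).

Remove the prop at Y; the released (primary) structure is a cantilever built in at X.
Free-end deflection of the primary structure under the applied loading (downward +):
  point load 119.7 at a = 3.75: Pa²(3L − a)/(6EI) = 9468/EI
  triangular load, peak 10 at the fixed end: w₀L⁴/(30EI) = 8138/EI
  δ_0 = 17606/EI
Tip deflection under a unit load at Y: L³/(3EI) = 651/EI.
The prop prevents deflection at Y: R_Y = δ_0/δ_{YY} = 17606/651 = 27.04 kN.
Moment equilibrium about X: M_X = Σ(load moments about X) − R_Y·L = 709.3 − 27.04×12.5 = 371.2 kN·m.

M_X = 371.2 kN·m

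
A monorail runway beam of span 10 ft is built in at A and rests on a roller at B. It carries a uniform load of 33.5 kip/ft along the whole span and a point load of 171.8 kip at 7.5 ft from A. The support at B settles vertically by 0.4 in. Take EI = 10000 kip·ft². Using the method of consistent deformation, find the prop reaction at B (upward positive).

Take the reaction at B as the redundant and release it; the primary structure is a cantilever fixed at A.
Downward deflection at the released point B due to the loads:
  UDL 33.5: wL⁴/(8EI) = 41875/EI
  point load 171.8 at a = 7.5: Pa²(3L − a)/(6EI) = 36239/EI
  δ_0 = 78114/EI
Flexibility coefficient — unit upward force at B: δ_{BB} = L³/(3EI) = 333.3/EI.
With EI = 10000 kip·ft²: δ_0 = 7.8114 ft and δ_{BB} = 0.033333 ft/kip.
Compatibility — the beam at B must follow the support down by 0.03333 ft: δ_0 − R_B·δ_{BB} = 0.03333, so R_B = (7.8114 − 0.03333)/0.033333 = 233.3 kip.

R_B = 233.3 kip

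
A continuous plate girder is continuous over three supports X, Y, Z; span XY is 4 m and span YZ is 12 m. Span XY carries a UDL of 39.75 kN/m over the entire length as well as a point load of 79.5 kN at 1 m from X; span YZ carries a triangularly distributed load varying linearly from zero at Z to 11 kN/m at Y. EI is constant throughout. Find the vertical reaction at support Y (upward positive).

Take M_Y as the redundant. Released structure: two simple spans XY and YZ with a hinge at Y.
Discontinuity in slope at Y on the released structure — sum the simple-span end rotations:
  span XY: UDL 39.75: wL³/(24EI) = 106/EI
  span XY: point load 79.5 at a = 1: Pab(L + a)/(6LEI) = 49.69/EI
  span YZ: triangular load, peak 11: w₀L³/(45EI) = 422.4/EI
  relative rotation θ_0 = (155.7 + 422.4)/EI = 578.1/EI
A unit hogging moment at Y produces rotation L₁/(3EI) + L₂/(3EI) = 5.333/EI.
Compatibility: M_Y·(L₁+L₂)/(3EI) = θ_0, giving M_Y = 108.4 kN·m (hogging).
Span XY, ΣM about X with M_Y applied at Y: R_Y^{XY}·4 = 397.5 + 108.4, so R_Y^{XY} = 126.5 kN and R_X = 238.5 − 126.5 = 112 kN.
Span YZ, ΣM about Z: R_Y^{YZ}·12 = 528 + 108.4, so R_Y^{YZ} = 53.03 kN and R_Z = 66 − 53.03 = 12.97 kN.
R_Y = 126.5 + 53.03 = 179.5 kN.

R_Y = 179.5 kN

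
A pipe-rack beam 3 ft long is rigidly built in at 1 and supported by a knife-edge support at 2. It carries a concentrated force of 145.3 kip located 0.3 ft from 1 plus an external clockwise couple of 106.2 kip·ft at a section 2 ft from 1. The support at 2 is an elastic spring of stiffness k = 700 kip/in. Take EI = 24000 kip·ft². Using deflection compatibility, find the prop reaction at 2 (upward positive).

R_2 = 37.43 kip

Take the reaction at 2 as the redundant and release it; the primary structure is a cantilever fixed at 1.
Free-end deflection of the primary structure under the applied loading (downward +):
  point load 145.3 at a = 0.3: Pa²(3L − a)/(6EI) = 18.96/EI
  clockwise couple 106.2 at a = 2: M₀a(2L − a)/(2EI) = 424.8/EI
  δ_0 = 443.8/EI
Flexibility coefficient — unit upward force at 2: δ_{22} = L³/(3EI) = 9/EI.
With EI = 24000 kip·ft²: δ_0 = 0.01849 ft and δ_{22} = 0.000375 ft/kip.
Compatibility — the spring shortens by R_2/k under the reaction it provides: δ_0 − R_2·δ_{22} = R_2/k. With 1/k = 1/(700×12) ft/kip = 0.000119 ft/kip, R_2 = δ_0 / (δ_{22} + 1/k) = 0.01849 / (0.000375 + 0.000119) = 37.43 kip.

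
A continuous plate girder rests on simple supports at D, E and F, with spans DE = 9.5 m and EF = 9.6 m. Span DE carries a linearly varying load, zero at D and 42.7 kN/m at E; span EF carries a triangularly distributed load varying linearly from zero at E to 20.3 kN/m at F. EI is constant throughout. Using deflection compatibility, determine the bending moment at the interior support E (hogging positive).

M_E = 182.6 kN·m

Insert a hinge at E; M_E is the redundant, and each span becomes simply supported.
Rotations at E on the released spans (each span's end-slope, ×1/EI):
  span DE: triangular load, peak 42.7: w₀L³/(45EI) = 813.6/EI
  span EF: triangular load, peak 20.3: 7w₀L³/(360EI) = 349.2/EI
  relative rotation θ_0 = (813.6 + 349.2)/EI = 1163/EI
A unit hogging moment at E produces rotation L₁/(3EI) + L₂/(3EI) = 6.367/EI.
Compatibility: M_E·(L₁+L₂)/(3EI) = θ_0, giving M_E = 182.6 kN·m (hogging).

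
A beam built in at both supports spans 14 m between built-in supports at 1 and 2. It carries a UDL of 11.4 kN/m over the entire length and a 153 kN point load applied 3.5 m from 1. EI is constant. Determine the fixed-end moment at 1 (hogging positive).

Release both end moments; the primary structure is a simply-supported span 12 with redundants M_1 and M_2.
End rotations of the released simple span under the applied load (×1/EI):
  at 1: UDL 11.4: wL³/(24EI) = 1303/EI
  at 2: UDL 11.4: wL³/(24EI) = 1303/EI
  at 1: point load 153 at a = 3.5: Pab(L + b)/(6LEI) = 1640/EI
  at 2: point load 153 at a = 3.5: Pab(L + a)/(6LEI) = 1171/EI
  θ_10 = 2943/EI,  θ_20 = 2475/EI
Flexibility coefficients: a unit moment at one end gives L/(3EI) there and L/(6EI) at the far end, so f₁₁ = f₂₂ = 4.667/EI and f₁₂ = f₂₁ = 2.333/EI.
Compatibility — zero rotation at each built-in end:
  4.667 M_1 + 2.333 M_2 = 2943
  2.333 M_1 + 4.667 M_2 = 2475
Solving the pair gives M_1 = 487.4 kN·m and M_2 = 286.6 kN·m (hogging).

M_1 = 487.4 kN·m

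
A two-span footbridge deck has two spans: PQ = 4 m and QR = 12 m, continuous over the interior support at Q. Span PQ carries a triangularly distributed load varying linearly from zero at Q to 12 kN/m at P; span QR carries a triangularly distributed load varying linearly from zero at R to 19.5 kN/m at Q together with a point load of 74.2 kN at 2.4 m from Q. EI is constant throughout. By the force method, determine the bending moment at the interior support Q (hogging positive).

M_Q = 239.4 kN·m

Insert a hinge at Q; M_Q is the redundant, and each span becomes simply supported.
Rotations at Q on the released spans (each span's end-slope, ×1/EI):
  span PQ: triangular load, peak 12: 7w₀L³/(360EI) = 14.93/EI
  span QR: triangular load, peak 19.5: w₀L³/(45EI) = 748.8/EI
  span QR: point load 74.2 at a = 2.4: Pab(L + b)/(6LEI) = 512.9/EI
  relative rotation θ_0 = (14.93 + 1262)/EI = 1277/EI
A unit hogging moment at Q produces rotation L₁/(3EI) + L₂/(3EI) = 5.333/EI.
Compatibility: M_Q·(L₁+L₂)/(3EI) = θ_0, giving M_Q = 239.4 kN·m (hogging).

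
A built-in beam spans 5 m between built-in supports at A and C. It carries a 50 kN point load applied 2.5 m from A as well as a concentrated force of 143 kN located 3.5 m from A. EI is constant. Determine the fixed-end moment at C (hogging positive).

Release both end moments; the primary structure is a simply-supported span AC with redundants M_A and M_C.
End rotations of the released simple span under the applied load (×1/EI):
  at A: point load 50 at a = 2.5: Pab(L + b)/(6LEI) = 78.12/EI
  at C: point load 50 at a = 2.5: Pab(L + a)/(6LEI) = 78.12/EI
  at A: point load 143 at a = 3.5: Pab(L + b)/(6LEI) = 162.7/EI
  at C: point load 143 at a = 3.5: Pab(L + a)/(6LEI) = 212.7/EI
  θ_A0 = 240.8/EI,  θ_C0 = 290.8/EI
Flexibility coefficients: a unit moment at one end gives L/(3EI) there and L/(6EI) at the far end, so f₁₁ = f₂₂ = 1.667/EI and f₁₂ = f₂₁ = 0.8333/EI.
Compatibility — zero rotation at each built-in end:
  1.667 M_A + 0.8333 M_C = 240.8
  0.8333 M_A + 1.667 M_C = 290.8
Solving the pair gives M_A = 76.3 kN·m and M_C = 136.4 kN·m (hogging).

M_C = 136.4 kN·m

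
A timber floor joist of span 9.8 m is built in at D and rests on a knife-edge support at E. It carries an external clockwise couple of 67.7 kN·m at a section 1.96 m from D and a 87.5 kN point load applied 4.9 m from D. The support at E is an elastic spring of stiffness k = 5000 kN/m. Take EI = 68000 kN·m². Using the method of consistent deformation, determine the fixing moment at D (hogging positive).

Choose R_E as the redundant. The primary structure is the cantilever fixed at D.
Deflection at E on the released cantilever, summing each load's contribution:
  clockwise couple 67.7 at a = 1.96: M₀a(2L − a)/(2EI) = 1170/EI
  point load 87.5 at a = 4.9: Pa²(3L − a)/(6EI) = 8579/EI
  δ_0 = 9749/EI
Flexibility coefficient — unit upward force at E: δ_{EE} = L³/(3EI) = 313.7/EI.
With EI = 68000 kN·m²: δ_0 = 0.14337 m and δ_{EE} = 0.004614 m/kN.
Compatibility — the spring shortens by R_E/k under the reaction it provides: δ_0 − R_E·δ_{EE} = R_E/k. With 1/k = 0.0002 m/kN, R_E = δ_0 / (δ_{EE} + 1/k) = 0.14337 / (0.004614 + 0.0002) = 29.78 kN.
Moment equilibrium about D: M_D = Σ(load moments about D) − R_E·L = 496.4 − 29.78×9.8 = 204.6 kN·m.

M_D = 204.6 kN·m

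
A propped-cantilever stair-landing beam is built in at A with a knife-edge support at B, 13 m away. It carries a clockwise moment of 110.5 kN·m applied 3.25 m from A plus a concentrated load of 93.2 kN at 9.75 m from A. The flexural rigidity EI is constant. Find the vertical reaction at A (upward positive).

R_A = 28.64 kN

Remove the prop at B; the released (primary) structure is a cantilever built in at A.
Primary-structure tip deflection at B by superposition:
  clockwise couple 110.5 at a = 3.25: M₀a(2L − a)/(2EI) = 4085/EI
  point load 93.2 at a = 9.75: Pa²(3L − a)/(6EI) = 43192/EI
  δ_0 = 47277/EI
Flexibility coefficient — unit upward force at B: δ_{BB} = L³/(3EI) = 732.3/EI.
The prop prevents deflection at B: R_B = δ_0/δ_{BB} = 47277/732.3 = 64.56 kN.
Vertical equilibrium: R_A = ΣP − R_B = 93.2 − 64.56 = 28.64 kN.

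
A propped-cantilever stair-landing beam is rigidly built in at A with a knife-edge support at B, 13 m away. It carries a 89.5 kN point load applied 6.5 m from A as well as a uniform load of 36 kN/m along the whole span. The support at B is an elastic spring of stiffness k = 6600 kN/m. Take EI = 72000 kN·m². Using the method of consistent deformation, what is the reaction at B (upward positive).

R_B = 200.5 kN

Take the reaction at B as the redundant and release it; the primary structure is a cantilever fixed at A.
Downward deflection at the released point B due to the loads:
  point load 89.5 at a = 6.5: Pa²(3L − a)/(6EI) = 20482/EI
  UDL 36: wL⁴/(8EI) = 128524/EI
  δ_0 = 149007/EI
Tip deflection under a unit load at B: L³/(3EI) = 732.3/EI.
With EI = 72000 kN·m²: δ_0 = 2.0695 m and δ_{BB} = 0.010171 m/kN.
Compatibility — the spring shortens by R_B/k under the reaction it provides: δ_0 − R_B·δ_{BB} = R_B/k. With 1/k = 0.000152 m/kN, R_B = δ_0 / (δ_{BB} + 1/k) = 2.0695 / (0.010171 + 0.000152) = 200.5 kN.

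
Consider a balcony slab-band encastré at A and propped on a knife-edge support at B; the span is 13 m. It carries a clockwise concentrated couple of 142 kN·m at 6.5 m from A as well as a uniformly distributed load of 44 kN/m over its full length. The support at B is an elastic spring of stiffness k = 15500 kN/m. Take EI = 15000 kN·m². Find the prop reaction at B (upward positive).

R_B = 226.5 kN

Release the roller at B. Primary structure: cantilever fixed at A.
Downward deflection at the released point B due to the loads:
  clockwise couple 142 at a = 6.5: M₀a(2L − a)/(2EI) = 8999/EI
  UDL 44: wL⁴/(8EI) = 157086/EI
  δ_0 = 166085/EI
Tip deflection under a unit load at B: L³/(3EI) = 732.3/EI.
With EI = 15000 kN·m²: δ_0 = 11.072 m and δ_{BB} = 0.048822 m/kN.
Compatibility — the spring shortens by R_B/k under the reaction it provides: δ_0 − R_B·δ_{BB} = R_B/k. With 1/k = 0.000065 m/kN, R_B = δ_0 / (δ_{BB} + 1/k) = 11.072 / (0.048822 + 0.000065) = 226.5 kN.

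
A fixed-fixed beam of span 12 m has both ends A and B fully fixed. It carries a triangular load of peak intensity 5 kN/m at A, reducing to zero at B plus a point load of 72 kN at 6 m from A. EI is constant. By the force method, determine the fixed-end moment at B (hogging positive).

M_B = 132 kN·m

Take the two fixed-end moments M_A, M_B as redundants; the released structure is the simple span AB.
Simple-span end rotations at A and B under the given loads:
  at A: triangular load, peak 5: w₀L³/(45EI) = 192/EI
  at B: triangular load, peak 5: 7w₀L³/(360EI) = 168/EI
  at A: point load 72 at a = 6: Pab(L + b)/(6LEI) = 648/EI
  at B: point load 72 at a = 6: Pab(L + a)/(6LEI) = 648/EI
  θ_A0 = 840/EI,  θ_B0 = 816/EI
Flexibility coefficients: a unit moment at one end gives L/(3EI) there and L/(6EI) at the far end, so f₁₁ = f₂₂ = 4/EI and f₁₂ = f₂₁ = 2/EI.
Compatibility — zero rotation at each built-in end:
  4 M_A + 2 M_B = 840
  2 M_A + 4 M_B = 816
Solving the pair gives M_A = 144 kN·m and M_B = 132 kN·m (hogging).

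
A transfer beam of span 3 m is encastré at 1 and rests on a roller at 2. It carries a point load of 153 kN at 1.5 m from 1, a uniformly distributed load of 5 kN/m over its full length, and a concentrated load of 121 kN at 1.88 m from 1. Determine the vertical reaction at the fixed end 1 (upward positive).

Remove the prop at 2; the released (primary) structure is a cantilever built in at 1.
Downward deflection at the released point 2 due to the loads:
  point load 153 at a = 1.5: Pa²(3L − a)/(6EI) = 430.3/EI
  UDL 5: wL⁴/(8EI) = 50.62/EI
  point load 121 at a = 1.88: Pa²(3L − a)/(6EI) = 507.5/EI
  δ_0 = 988.4/EI
Tip deflection under a unit load at 2: L³/(3EI) = 9/EI.
The prop prevents deflection at 2: R_2 = δ_0/δ_{22} = 988.4/9 = 109.8 kN.
Vertical equilibrium: R_1 = ΣP − R_2 = 289 − 109.8 = 179.2 kN.

R_1 = 179.2 kN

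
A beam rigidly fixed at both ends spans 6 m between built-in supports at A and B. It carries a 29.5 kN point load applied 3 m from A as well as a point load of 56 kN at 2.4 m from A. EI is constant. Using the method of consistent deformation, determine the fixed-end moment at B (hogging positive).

M_B = 54.38 kN·m

Take the two fixed-end moments M_A, M_B as redundants; the released structure is the simple span AB.
Simple-span end rotations at A and B under the given loads:
  at A: point load 29.5 at a = 3: Pab(L + b)/(6LEI) = 66.38/EI
  at B: point load 29.5 at a = 3: Pab(L + a)/(6LEI) = 66.38/EI
  at A: point load 56 at a = 2.4: Pab(L + b)/(6LEI) = 129/EI
  at B: point load 56 at a = 2.4: Pab(L + a)/(6LEI) = 112.9/EI
  θ_A0 = 195.4/EI,  θ_B0 = 179.3/EI
Flexibility coefficients: a unit moment at one end gives L/(3EI) there and L/(6EI) at the far end, so f₁₁ = f₂₂ = 2/EI and f₁₂ = f₂₁ = 1/EI.
Compatibility — zero rotation at each built-in end:
  2 M_A + 1 M_B = 195.4
  1 M_A + 2 M_B = 179.3
Solving the pair gives M_A = 70.51 kN·m and M_B = 54.38 kN·m (hogging).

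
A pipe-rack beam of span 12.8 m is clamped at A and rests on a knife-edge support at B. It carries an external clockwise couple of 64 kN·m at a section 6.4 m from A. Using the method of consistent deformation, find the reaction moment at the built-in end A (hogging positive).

M_A = -8 kN·m

Take the reaction at B as the redundant and release it; the primary structure is a cantilever fixed at A.
Downward deflection at the released point B due to the loads:
  clockwise couple 64 at a = 6.4: M₀a(2L − a)/(2EI) = 3932/EI
Tip deflection under a unit load at B: L³/(3EI) = 699.1/EI.
Compatibility at B: δ_0 − R_B·δ_{BB} = 0, so R_B = 3932/699.1 = 5.625 kN.
Moment equilibrium about A: M_A = Σ(load moments about A) − R_B·L = 64 − 5.625×12.8 = -8 kN·m.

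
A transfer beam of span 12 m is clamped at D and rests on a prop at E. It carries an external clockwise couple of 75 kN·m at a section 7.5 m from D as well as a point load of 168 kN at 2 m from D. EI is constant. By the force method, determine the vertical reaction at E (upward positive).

R_E = 14.67 kN

Choose R_E as the redundant. The primary structure is the cantilever fixed at D.
Primary-structure tip deflection at E by superposition:
  clockwise couple 75 at a = 7.5: M₀a(2L − a)/(2EI) = 4641/EI
  point load 168 at a = 2: Pa²(3L − a)/(6EI) = 3808/EI
  δ_0 = 8449/EI
Flexibility coefficient — unit upward force at E: δ_{EE} = L³/(3EI) = 576/EI.
The prop prevents deflection at E: R_E = δ_0/δ_{EE} = 8449/576 = 14.67 kN.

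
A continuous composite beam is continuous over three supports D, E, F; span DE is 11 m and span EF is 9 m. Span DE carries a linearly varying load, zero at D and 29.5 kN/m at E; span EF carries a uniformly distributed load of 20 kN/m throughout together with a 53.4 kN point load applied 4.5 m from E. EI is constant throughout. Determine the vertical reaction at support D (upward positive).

Insert a hinge at E; M_E is the redundant, and each span becomes simply supported.
Rotations at E on the released spans (each span's end-slope, ×1/EI):
  span DE: triangular load, peak 29.5: w₀L³/(45EI) = 872.5/EI
  span EF: UDL 20: wL³/(24EI) = 607.5/EI
  span EF: point load 53.4 at a = 4.5: Pab(L + b)/(6LEI) = 270.3/EI
  relative rotation θ_0 = (872.5 + 877.8)/EI = 1750/EI
A unit hogging moment at E produces rotation L₁/(3EI) + L₂/(3EI) = 6.667/EI.
Compatibility: M_E·(L₁+L₂)/(3EI) = θ_0, giving M_E = 262.6 kN·m (hogging).
Span DE, ΣM about D with M_E applied at E: R_E^{DE}·11 = 1190 + 262.6, so R_E^{DE} = 132 kN and R_D = 162.2 − 132 = 30.21 kN.

R_D = 30.21 kN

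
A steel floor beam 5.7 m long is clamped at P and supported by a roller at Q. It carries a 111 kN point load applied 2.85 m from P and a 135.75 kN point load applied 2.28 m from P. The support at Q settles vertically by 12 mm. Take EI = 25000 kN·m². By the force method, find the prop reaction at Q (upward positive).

R_Q = 58.06 kN

Choose R_Q as the redundant. The primary structure is the cantilever fixed at P.
Primary-structure tip deflection at Q by superposition:
  point load 111 at a = 2.85: Pa²(3L − a)/(6EI) = 2141/EI
  point load 135.75 at a = 2.28: Pa²(3L − a)/(6EI) = 1743/EI
  δ_0 = 3884/EI
Flexibility coefficient — unit upward force at Q: δ_{QQ} = L³/(3EI) = 61.73/EI.
With EI = 25000 kN·m²: δ_0 = 0.15537 m and δ_{QQ} = 0.002469 m/kN.
Compatibility — the beam at Q must follow the support down by 0.012 m: δ_0 − R_Q·δ_{QQ} = 0.012, so R_Q = (0.15537 − 0.012)/0.002469 = 58.06 kN.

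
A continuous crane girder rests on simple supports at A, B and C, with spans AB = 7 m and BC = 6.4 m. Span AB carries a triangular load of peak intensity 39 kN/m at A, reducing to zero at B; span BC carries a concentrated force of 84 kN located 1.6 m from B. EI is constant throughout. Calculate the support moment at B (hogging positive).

Take M_B as the redundant. Released structure: two simple spans AB and BC with a hinge at B.
Rotations at B on the released spans (each span's end-slope, ×1/EI):
  span AB: triangular load, peak 39: 7w₀L³/(360EI) = 260.1/EI
  span BC: point load 84 at a = 1.6: Pab(L + b)/(6LEI) = 188.2/EI
  relative rotation θ_0 = (260.1 + 188.2)/EI = 448.3/EI
A unit hogging moment at B produces rotation L₁/(3EI) + L₂/(3EI) = 4.467/EI.
Compatibility: M_B·(L₁+L₂)/(3EI) = θ_0, giving M_B = 100.4 kN·m (hogging).

M_B = 100.4 kN·m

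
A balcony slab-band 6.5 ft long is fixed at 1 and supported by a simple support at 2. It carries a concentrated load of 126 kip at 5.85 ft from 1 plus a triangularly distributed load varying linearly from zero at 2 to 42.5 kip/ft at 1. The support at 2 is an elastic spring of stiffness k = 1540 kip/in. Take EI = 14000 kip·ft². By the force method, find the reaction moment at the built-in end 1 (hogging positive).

M_1 = 167.4 kip·ft

Remove the prop at 2; the released (primary) structure is a cantilever built in at 1.
Downward deflection at the released point 2 due to the loads:
  point load 126 at a = 5.85: Pa²(3L − a)/(6EI) = 9810/EI
  triangular load, peak 42.5 at the fixed end: w₀L⁴/(30EI) = 2529/EI
  δ_0 = 12339/EI
Tip deflection under a unit load at 2: L³/(3EI) = 91.54/EI.
With EI = 14000 kip·ft²: δ_0 = 0.88134 ft and δ_{22} = 0.006539 ft/kip.
Compatibility — the spring shortens by R_2/k under the reaction it provides: δ_0 − R_2·δ_{22} = R_2/k. With 1/k = 1/(1540×12) ft/kip = 0.000054 ft/kip, R_2 = δ_0 / (δ_{22} + 1/k) = 0.88134 / (0.006539 + 0.000054) = 133.7 kip.
Moment equilibrium about 1: M_1 = Σ(load moments about 1) − R_2·L = 1036 − 133.7×6.5 = 167.4 kip·ft.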